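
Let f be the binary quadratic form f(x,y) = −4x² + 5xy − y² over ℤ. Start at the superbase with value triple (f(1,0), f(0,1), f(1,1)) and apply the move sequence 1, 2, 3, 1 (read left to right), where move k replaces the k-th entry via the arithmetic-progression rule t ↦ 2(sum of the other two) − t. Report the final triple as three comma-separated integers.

start (-4,-1,0) = (f(1,0),f(0,1),f(1,1))
replace slot 1: 2·((-1)+0) − (-4) = 2 → (2,-1,0)
replace slot 2: 2·(2+0) − (-1) = 5 → (2,5,0)
replace slot 3: 2·(2+5) − 0 = 14 → (2,5,14)
replace slot 1: 2·(5+14) − 2 = 36 → (36,5,14)

36,5,14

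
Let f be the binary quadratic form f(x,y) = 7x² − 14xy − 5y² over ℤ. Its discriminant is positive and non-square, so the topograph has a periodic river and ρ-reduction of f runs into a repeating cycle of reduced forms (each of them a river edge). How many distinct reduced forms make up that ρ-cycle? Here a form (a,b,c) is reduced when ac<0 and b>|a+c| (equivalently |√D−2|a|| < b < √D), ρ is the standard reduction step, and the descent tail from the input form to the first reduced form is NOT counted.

D = 336, ⌊√D⌋ = 18
descent: ρ → (-5,14,7)  [lands on river]
river: ρ → (7,14,-5)
river: ρ → (-5,16,4)
river: ρ → (4,16,-5)
ρ-cycle length = 4 (tail of 1 descent step not counted)

4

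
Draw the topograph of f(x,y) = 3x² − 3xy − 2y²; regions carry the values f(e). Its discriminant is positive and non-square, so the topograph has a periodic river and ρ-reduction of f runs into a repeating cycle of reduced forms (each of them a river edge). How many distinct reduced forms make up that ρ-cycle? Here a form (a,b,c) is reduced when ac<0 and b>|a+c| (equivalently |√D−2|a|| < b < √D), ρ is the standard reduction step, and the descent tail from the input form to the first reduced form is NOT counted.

D = 33, ⌊√D⌋ = 5
descent: ρ → (-2,3,3)  [lands on river]
river: ρ → (3,3,-2)
river: ρ → (-2,5,1)
river: ρ → (1,5,-2)
ρ-cycle length = 4 (tail of 1 descent step not counted)

4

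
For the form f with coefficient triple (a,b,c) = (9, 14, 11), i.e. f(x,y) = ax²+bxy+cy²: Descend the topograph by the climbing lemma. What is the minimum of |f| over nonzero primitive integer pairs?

translate: b→-4 (≡14 mod 18), so (9,14,11)→(9,-4,6)
flip: (9,-4,6)→(6,4,9)
reduced (well bottom): (6,4,9) with a≤c, −a<b≤a
well minimum = a = 6

6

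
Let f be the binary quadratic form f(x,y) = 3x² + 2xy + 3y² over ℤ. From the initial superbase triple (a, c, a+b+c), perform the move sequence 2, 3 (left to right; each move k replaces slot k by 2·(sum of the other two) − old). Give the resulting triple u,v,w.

start (3,3,8) = (f(1,0),f(0,1),f(1,1))
replace slot 2: 2·(3+8) − 3 = 19 → (3,19,8)
replace slot 3: 2·(3+19) − 8 = 36 → (3,19,36)

3,19,36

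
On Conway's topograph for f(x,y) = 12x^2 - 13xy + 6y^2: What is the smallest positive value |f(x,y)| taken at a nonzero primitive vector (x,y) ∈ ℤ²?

translate: b→11 (≡-13 mod 24), so (12,-13,6)→(12,11,5)
flip: (12,11,5)→(5,-11,12)
translate: b→-1 (≡-11 mod 10), so (5,-11,12)→(5,-1,6)
reduced (well bottom): (5,-1,6) with a≤c, −a<b≤a
well minimum = a = 5

5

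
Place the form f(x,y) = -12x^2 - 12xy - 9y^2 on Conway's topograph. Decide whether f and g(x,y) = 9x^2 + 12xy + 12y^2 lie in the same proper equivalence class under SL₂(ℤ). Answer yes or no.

D₁ = -288, D₂ = -288
f is negative-definite; reduce −f:
−f: flip: (12,12,9)→(9,-12,12)
−f: translate: b→6 (≡-12 mod 18), so (9,-12,12)→(9,6,9)
−f: reduced (well bottom): (9,6,9) with a≤c, −a<b≤a
flip sign back: reduced form of f is (-9,-6,-9)
g: translate: b→-6 (≡12 mod 18), so (9,12,12)→(9,-6,9)
g: flip: (9,-6,9)→(9,6,9)
g: reduced (well bottom): (9,6,9) with a≤c, −a<b≤a
reduced forms (-9, -6, -9) vs (9, 6, 9) ⇒ inequivalent

no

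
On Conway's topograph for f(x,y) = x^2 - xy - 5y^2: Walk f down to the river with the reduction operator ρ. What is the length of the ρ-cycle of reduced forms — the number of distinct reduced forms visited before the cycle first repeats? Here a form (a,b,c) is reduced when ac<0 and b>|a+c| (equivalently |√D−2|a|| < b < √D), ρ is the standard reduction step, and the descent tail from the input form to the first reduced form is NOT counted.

D = 21, ⌊√D⌋ = 4
descent: ρ → (-5,1,1)
descent: ρ → (1,3,-3)  [lands on river]
river: ρ → (-3,3,1)
ρ-cycle length = 2 (tail of 2 descent steps not counted)

2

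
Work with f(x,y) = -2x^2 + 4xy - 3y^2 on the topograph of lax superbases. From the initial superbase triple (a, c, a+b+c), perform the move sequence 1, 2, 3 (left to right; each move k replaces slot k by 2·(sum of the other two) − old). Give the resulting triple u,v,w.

start (-2,-3,-1) = (f(1,0),f(0,1),f(1,1))
replace slot 1: 2·((-3)+(-1)) − (-2) = -6 → (-6,-3,-1)
replace slot 2: 2·((-6)+(-1)) − (-3) = -11 → (-6,-11,-1)
replace slot 3: 2·((-6)+(-11)) − (-1) = -33 → (-6,-11,-33)

-6,-11,-33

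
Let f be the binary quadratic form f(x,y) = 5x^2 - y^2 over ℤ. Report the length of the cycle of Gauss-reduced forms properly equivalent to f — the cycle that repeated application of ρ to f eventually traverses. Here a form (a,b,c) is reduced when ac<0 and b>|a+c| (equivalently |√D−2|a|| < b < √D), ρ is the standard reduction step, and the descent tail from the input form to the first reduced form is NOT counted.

D = 20, ⌊√D⌋ = 4
descent: ρ → (-1,4,1)  [lands on river]
river: ρ → (1,4,-1)
ρ-cycle length = 2 (tail of 1 descent step not counted)

2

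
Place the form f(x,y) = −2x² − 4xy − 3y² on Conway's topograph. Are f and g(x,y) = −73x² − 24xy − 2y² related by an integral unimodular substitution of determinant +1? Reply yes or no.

D₁ = -8, D₂ = -8
f is negative-definite; reduce −f:
−f: translate: b→0 (≡4 mod 4), so (2,4,3)→(2,0,1)
−f: flip: (2,0,1)→(1,0,2)
−f: reduced (well bottom): (1,0,2) with a≤c, −a<b≤a
flip sign back: reduced form of f is (-1,0,-2)
g is negative-definite; reduce −g:
−g: flip: (73,24,2)→(2,-24,73)
−g: translate: b→0 (≡-24 mod 4), so (2,-24,73)→(2,0,1)
−g: flip: (2,0,1)→(1,0,2)
−g: reduced (well bottom): (1,0,2) with a≤c, −a<b≤a
flip sign back: reduced form of g is (-1,0,-2)
reduced forms (-1, 0, -2) vs (-1, 0, -2) ⇒ equivalent

yes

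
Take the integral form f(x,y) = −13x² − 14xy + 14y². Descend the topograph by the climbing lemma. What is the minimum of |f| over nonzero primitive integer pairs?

descent: ρ → (14,14,-13)  [lands on river]
river: ρ → (-13,12,15)
river: ρ → (15,18,-10)
river: ρ → (-10,22,11)
river: ρ → (11,22,-10)
river: ρ → (-10,18,15)
river: ρ → (15,12,-13)
river: ρ → (-13,14,14)
closes: descent 1, river 8
min |a| on river = 10

10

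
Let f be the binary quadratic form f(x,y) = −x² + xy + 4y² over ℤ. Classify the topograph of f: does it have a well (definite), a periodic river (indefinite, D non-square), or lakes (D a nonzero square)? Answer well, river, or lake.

D = b²−4ac = 1² − 4·(-1)·4 = 17
D > 0 non-square ⇒ indefinite ⇒ periodic river

river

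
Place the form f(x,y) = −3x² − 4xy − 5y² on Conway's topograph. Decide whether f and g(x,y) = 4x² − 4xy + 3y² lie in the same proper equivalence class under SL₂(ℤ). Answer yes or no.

D₁ = -44, D₂ = -32
discriminants differ ⇒ not SL₂(ℤ)-equivalent

no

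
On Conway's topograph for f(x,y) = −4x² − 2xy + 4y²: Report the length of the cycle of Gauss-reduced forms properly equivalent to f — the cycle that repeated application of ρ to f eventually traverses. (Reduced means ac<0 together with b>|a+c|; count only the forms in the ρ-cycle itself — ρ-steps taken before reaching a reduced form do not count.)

D = 68, ⌊√D⌋ = 8
descent: ρ → (4,2,-4)  [lands on river]
river: ρ → (-4,6,2)
river: ρ → (2,6,-4)
river: ρ → (-4,2,4)
river: ρ → (4,6,-2)
river: ρ → (-2,6,4)
ρ-cycle length = 6 (tail of 1 descent step not counted)

6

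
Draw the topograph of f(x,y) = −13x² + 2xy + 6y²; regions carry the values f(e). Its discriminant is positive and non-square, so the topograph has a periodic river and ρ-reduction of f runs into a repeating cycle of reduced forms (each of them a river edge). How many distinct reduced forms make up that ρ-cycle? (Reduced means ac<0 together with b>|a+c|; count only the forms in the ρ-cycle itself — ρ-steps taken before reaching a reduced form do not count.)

D = 316, ⌊√D⌋ = 17
descent: ρ → (6,10,-9)  [lands on river]
river: ρ → (-9,8,7)
river: ρ → (7,6,-10)
river: ρ → (-10,14,3)
river: ρ → (3,16,-5)
river: ρ → (-5,14,6)
ρ-cycle length = 6 (tail of 1 descent step not counted)

6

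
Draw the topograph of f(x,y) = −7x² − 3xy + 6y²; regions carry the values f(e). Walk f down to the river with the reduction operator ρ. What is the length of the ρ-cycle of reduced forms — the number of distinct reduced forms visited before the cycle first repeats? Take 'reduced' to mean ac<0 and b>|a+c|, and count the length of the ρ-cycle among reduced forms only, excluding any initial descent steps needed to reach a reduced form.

D = 177, ⌊√D⌋ = 13
descent: ρ → (6,3,-7)  [lands on river]
river: ρ → (-7,11,2)
river: ρ → (2,13,-1)
river: ρ → (-1,13,2)
river: ρ → (2,11,-7)
river: ρ → (-7,3,6)
river: ρ → (6,9,-4)
river: ρ → (-4,7,8)
river: ρ → (8,9,-3)
river: ρ → (-3,9,8)
river: ρ → (8,7,-4)
river: ρ → (-4,9,6)
ρ-cycle length = 12 (tail of 1 descent step not counted)

12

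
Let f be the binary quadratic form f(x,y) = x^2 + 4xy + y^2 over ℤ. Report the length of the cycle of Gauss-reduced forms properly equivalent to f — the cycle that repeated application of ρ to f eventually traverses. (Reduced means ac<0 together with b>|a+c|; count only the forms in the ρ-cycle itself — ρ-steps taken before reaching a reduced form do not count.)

D = 12, ⌊√D⌋ = 3
descent: ρ → (1,2,-2)  [lands on river]
river: ρ → (-2,2,1)
ρ-cycle length = 2 (tail of 1 descent step not counted)

2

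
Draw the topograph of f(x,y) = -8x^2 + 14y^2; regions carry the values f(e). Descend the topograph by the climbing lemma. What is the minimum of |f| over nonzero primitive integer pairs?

descent: ρ → (14,0,-8)
descent: ρ → (-8,16,6)  [lands on river]
river: ρ → (6,20,-2)
river: ρ → (-2,20,6)
river: ρ → (6,16,-8)
closes: descent 2, river 4
min |a| on river = 2

2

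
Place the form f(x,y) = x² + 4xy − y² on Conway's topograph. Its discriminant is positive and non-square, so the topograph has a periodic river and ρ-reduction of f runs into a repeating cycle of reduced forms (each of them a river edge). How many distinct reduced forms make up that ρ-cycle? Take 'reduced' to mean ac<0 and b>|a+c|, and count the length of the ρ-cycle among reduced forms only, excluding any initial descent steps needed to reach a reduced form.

D = 20, ⌊√D⌋ = 4
river: ρ → (-1,4,1)
river: ρ → (1,4,-1)
ρ-cycle length = 2 (tail of 0 descent steps not counted)

2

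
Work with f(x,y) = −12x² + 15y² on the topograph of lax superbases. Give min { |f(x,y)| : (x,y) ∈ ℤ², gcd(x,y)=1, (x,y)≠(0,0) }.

descent: ρ → (15,0,-12)
descent: ρ → (-12,24,3)  [lands on river]
river: ρ → (3,24,-12)
closes: descent 2, river 2
min |a| on river = 3

3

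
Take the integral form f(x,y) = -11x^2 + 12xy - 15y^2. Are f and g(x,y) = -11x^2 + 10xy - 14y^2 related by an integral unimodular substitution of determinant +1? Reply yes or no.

D₁ = -516, D₂ = -516
f is negative-definite; reduce −f:
−f: translate: b→10 (≡-12 mod 22), so (11,-12,15)→(11,10,14)
−f: reduced (well bottom): (11,10,14) with a≤c, −a<b≤a
flip sign back: reduced form of f is (-11,-10,-14)
g is negative-definite; reduce −g:
−g: reduced (well bottom): (11,-10,14) with a≤c, −a<b≤a
flip sign back: reduced form of g is (-11,10,-14)
reduced forms (-11, -10, -14) vs (-11, 10, -14) ⇒ inequivalent

no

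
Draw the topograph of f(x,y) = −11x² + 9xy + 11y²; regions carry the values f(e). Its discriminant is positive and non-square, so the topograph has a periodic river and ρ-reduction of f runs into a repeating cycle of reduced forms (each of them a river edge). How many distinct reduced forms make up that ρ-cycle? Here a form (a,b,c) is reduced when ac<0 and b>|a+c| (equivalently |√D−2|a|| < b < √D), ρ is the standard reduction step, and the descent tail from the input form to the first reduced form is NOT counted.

D = 565, ⌊√D⌋ = 23
river: ρ → (11,13,-9)
river: ρ → (-9,23,1)
river: ρ → (1,23,-9)
river: ρ → (-9,13,11)
river: ρ → (11,9,-11)
river: ρ → (-11,13,9)
river: ρ → (9,23,-1)
river: ρ → (-1,23,9)
river: ρ → (9,13,-11)
river: ρ → (-11,9,11)
ρ-cycle length = 10 (tail of 0 descent steps not counted)

10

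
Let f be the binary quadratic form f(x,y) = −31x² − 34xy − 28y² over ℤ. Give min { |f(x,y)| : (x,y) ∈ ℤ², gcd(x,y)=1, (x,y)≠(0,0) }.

translate: b→-28 (≡34 mod 62), so (31,34,28)→(31,-28,25)
flip: (31,-28,25)→(25,28,31)
translate: b→-22 (≡28 mod 50), so (25,28,31)→(25,-22,28)
reduced (well bottom): (25,-22,28) with a≤c, −a<b≤a
well minimum |f| = |-25| = 25 (negative-definite)

25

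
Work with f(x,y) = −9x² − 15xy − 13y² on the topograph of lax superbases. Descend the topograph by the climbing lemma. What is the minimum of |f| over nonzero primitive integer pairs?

translate: b→-3 (≡15 mod 18), so (9,15,13)→(9,-3,7)
flip: (9,-3,7)→(7,3,9)
reduced (well bottom): (7,3,9) with a≤c, −a<b≤a
well minimum |f| = |-7| = 7 (negative-definite)

7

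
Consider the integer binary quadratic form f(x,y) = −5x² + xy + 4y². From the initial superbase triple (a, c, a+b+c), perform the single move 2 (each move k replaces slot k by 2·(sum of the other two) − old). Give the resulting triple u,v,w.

start (-5,4,0) = (f(1,0),f(0,1),f(1,1))
replace slot 2: 2·((-5)+0) − 4 = -14 → (-5,-14,0)

-5,-14,0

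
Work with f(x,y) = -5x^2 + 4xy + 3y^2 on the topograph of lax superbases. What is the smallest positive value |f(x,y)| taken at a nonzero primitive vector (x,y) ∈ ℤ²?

river: ρ → (3,8,-1)
river: ρ → (-1,8,3)
river: ρ → (3,4,-5)
river: ρ → (-5,6,2)
river: ρ → (2,6,-5)
river: ρ → (-5,4,3)
closes: descent 0, river 6
min |a| on river = 1

1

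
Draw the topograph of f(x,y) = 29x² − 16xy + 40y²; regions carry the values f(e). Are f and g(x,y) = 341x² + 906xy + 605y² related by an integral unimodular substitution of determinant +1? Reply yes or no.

D₁ = -4384, D₂ = -4384
f: reduced (well bottom): (29,-16,40) with a≤c, −a<b≤a
g: translate: b→224 (≡906 mod 682), so (341,906,605)→(341,224,40)
g: flip: (341,224,40)→(40,-224,341)
g: translate: b→16 (≡-224 mod 80), so (40,-224,341)→(40,16,29)
g: flip: (40,16,29)→(29,-16,40)
g: reduced (well bottom): (29,-16,40) with a≤c, −a<b≤a
reduced forms (29, -16, 40) vs (29, -16, 40) ⇒ equivalent

yes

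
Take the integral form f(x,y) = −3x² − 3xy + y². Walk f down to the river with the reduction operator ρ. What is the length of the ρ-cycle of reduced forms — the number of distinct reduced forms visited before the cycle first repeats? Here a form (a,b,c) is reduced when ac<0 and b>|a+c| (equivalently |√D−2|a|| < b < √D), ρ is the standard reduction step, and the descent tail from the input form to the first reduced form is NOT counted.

D = 21, ⌊√D⌋ = 4
descent: ρ → (1,3,-3)  [lands on river]
river: ρ → (-3,3,1)
ρ-cycle length = 2 (tail of 1 descent step not counted)

2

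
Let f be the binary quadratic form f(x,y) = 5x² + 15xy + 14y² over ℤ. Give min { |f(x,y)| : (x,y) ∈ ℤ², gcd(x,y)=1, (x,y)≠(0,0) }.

translate: b→5 (≡15 mod 10), so (5,15,14)→(5,5,4)
flip: (5,5,4)→(4,-5,5)
translate: b→3 (≡-5 mod 8), so (4,-5,5)→(4,3,4)
reduced (well bottom): (4,3,4) with a≤c, −a<b≤a
well minimum = a = 4

4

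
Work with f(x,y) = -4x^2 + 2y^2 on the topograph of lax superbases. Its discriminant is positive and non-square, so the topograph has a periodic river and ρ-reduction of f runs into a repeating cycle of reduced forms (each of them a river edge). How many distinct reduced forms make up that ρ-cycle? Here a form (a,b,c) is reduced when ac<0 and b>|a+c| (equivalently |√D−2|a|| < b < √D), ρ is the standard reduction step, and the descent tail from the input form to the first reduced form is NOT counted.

D = 32, ⌊√D⌋ = 5
descent: ρ → (2,4,-2)  [lands on river]
river: ρ → (-2,4,2)
ρ-cycle length = 2 (tail of 1 descent step not counted)

2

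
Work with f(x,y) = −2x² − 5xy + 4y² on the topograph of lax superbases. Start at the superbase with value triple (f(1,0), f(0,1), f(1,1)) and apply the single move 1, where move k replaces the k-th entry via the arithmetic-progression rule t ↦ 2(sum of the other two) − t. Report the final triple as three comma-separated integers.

start (-2,4,-3) = (f(1,0),f(0,1),f(1,1))
replace slot 1: 2·(4+(-3)) − (-2) = 4 → (4,4,-3)

4,4,-3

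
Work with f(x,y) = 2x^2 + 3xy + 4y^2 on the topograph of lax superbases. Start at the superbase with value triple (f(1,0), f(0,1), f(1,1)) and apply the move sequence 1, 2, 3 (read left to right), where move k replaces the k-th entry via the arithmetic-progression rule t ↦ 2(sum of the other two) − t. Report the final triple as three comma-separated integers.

start (2,4,9) = (f(1,0),f(0,1),f(1,1))
replace slot 1: 2·(4+9) − 2 = 24 → (24,4,9)
replace slot 2: 2·(24+9) − 4 = 62 → (24,62,9)
replace slot 3: 2·(24+62) − 9 = 163 → (24,62,163)

24,62,163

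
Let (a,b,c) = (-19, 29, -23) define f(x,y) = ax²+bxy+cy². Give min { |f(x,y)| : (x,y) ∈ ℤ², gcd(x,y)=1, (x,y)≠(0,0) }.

translate: b→9 (≡-29 mod 38), so (19,-29,23)→(19,9,13)
flip: (19,9,13)→(13,-9,19)
reduced (well bottom): (13,-9,19) with a≤c, −a<b≤a
well minimum |f| = |-13| = 13 (negative-definite)

13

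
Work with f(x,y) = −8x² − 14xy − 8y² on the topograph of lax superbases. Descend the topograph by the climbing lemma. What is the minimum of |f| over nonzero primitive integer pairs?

translate: b→-2 (≡14 mod 16), so (8,14,8)→(8,-2,2)
flip: (8,-2,2)→(2,2,8)
reduced (well bottom): (2,2,8) with a≤c, −a<b≤a
well minimum |f| = |-2| = 2 (negative-definite)

2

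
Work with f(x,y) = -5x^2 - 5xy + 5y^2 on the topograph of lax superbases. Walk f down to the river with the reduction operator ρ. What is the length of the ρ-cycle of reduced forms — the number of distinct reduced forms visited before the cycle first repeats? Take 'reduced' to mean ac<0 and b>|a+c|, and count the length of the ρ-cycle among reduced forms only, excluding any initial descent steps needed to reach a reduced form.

D = 125, ⌊√D⌋ = 11
descent: ρ → (5,5,-5)  [lands on river]
river: ρ → (-5,5,5)
ρ-cycle length = 2 (tail of 1 descent step not counted)

2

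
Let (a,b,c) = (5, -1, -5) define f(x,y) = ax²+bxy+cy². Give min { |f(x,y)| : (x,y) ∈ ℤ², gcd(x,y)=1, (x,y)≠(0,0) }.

descent: ρ → (-5,1,5)  [lands on river]
river: ρ → (5,9,-1)
river: ρ → (-1,9,5)
river: ρ → (5,1,-5)
river: ρ → (-5,9,1)
river: ρ → (1,9,-5)
closes: descent 1, river 6
min |a| on river = 1

1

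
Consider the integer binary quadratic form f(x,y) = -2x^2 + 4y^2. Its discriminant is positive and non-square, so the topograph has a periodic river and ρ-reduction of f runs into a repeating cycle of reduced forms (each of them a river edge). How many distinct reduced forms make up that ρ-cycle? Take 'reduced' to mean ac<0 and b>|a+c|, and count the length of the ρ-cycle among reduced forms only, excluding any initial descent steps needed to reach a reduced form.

D = 32, ⌊√D⌋ = 5
descent: ρ → (4,0,-2)
descent: ρ → (-2,4,2)  [lands on river]
river: ρ → (2,4,-2)
ρ-cycle length = 2 (tail of 2 descent steps not counted)

2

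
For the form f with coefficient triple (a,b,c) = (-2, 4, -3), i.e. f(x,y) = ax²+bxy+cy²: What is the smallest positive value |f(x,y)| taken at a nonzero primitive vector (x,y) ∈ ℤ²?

translate: b→0 (≡-4 mod 4), so (2,-4,3)→(2,0,1)
flip: (2,0,1)→(1,0,2)
reduced (well bottom): (1,0,2) with a≤c, −a<b≤a
well minimum |f| = |-1| = 1 (negative-definite)

1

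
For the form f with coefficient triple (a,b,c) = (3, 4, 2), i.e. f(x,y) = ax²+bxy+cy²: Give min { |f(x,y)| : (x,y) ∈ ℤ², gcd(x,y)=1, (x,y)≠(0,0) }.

translate: b→-2 (≡4 mod 6), so (3,4,2)→(3,-2,1)
flip: (3,-2,1)→(1,2,3)
translate: b→0 (≡2 mod 2), so (1,2,3)→(1,0,2)
reduced (well bottom): (1,0,2) with a≤c, −a<b≤a
well minimum = a = 1

1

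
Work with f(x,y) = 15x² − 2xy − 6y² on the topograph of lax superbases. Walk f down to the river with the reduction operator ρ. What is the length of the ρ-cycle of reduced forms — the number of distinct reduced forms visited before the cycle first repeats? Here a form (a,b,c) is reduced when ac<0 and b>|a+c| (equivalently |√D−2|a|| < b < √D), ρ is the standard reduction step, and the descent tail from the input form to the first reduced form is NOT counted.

D = 364, ⌊√D⌋ = 19
descent: ρ → (-6,14,7)  [lands on river]
river: ρ → (7,14,-6)
river: ρ → (-6,10,11)
river: ρ → (11,12,-5)
river: ρ → (-5,18,2)
river: ρ → (2,18,-5)
river: ρ → (-5,12,11)
river: ρ → (11,10,-6)
ρ-cycle length = 8 (tail of 1 descent step not counted)

8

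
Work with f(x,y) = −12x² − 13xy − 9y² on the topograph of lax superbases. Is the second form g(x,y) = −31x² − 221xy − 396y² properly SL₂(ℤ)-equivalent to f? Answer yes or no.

D₁ = -263, D₂ = -263
f is negative-definite; reduce −f:
−f: translate: b→-11 (≡13 mod 24), so (12,13,9)→(12,-11,8)
−f: flip: (12,-11,8)→(8,11,12)
−f: translate: b→-5 (≡11 mod 16), so (8,11,12)→(8,-5,9)
−f: reduced (well bottom): (8,-5,9) with a≤c, −a<b≤a
flip sign back: reduced form of f is (-8,5,-9)
g is negative-definite; reduce −g:
−g: translate: b→-27 (≡221 mod 62), so (31,221,396)→(31,-27,8)
−g: flip: (31,-27,8)→(8,27,31)
−g: translate: b→-5 (≡27 mod 16), so (8,27,31)→(8,-5,9)
−g: reduced (well bottom): (8,-5,9) with a≤c, −a<b≤a
flip sign back: reduced form of g is (-8,5,-9)
reduced forms (-8, 5, -9) vs (-8, 5, -9) ⇒ equivalent

yes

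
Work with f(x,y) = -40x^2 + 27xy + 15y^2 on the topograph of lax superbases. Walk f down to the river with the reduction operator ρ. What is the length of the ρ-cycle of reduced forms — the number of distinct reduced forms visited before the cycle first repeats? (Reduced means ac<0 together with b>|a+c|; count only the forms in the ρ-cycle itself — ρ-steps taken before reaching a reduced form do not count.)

D = 3129, ⌊√D⌋ = 55
river: ρ → (15,33,-34)
river: ρ → (-34,35,14)
river: ρ → (14,49,-13)
river: ρ → (-13,55,2)
river: ρ → (2,53,-40)
river: ρ → (-40,27,15)
ρ-cycle length = 6 (tail of 0 descent steps not counted)

6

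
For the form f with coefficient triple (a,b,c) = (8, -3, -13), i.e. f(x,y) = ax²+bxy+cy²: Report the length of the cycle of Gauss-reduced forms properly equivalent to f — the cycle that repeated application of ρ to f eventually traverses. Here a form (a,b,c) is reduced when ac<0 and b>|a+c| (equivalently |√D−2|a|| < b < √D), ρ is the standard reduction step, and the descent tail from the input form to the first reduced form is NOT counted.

D = 425, ⌊√D⌋ = 20
descent: ρ → (-13,3,8)
descent: ρ → (8,13,-8)  [lands on river]
river: ρ → (-8,19,2)
river: ρ → (2,17,-17)
river: ρ → (-17,17,2)
river: ρ → (2,19,-8)
river: ρ → (-8,13,8)
river: ρ → (8,19,-2)
river: ρ → (-2,17,17)
river: ρ → (17,17,-2)
river: ρ → (-2,19,8)
ρ-cycle length = 10 (tail of 2 descent steps not counted)

10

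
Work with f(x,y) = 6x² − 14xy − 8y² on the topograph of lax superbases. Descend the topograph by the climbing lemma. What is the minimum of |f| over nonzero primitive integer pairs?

descent: ρ → (-8,14,6)  [lands on river]
river: ρ → (6,10,-12)
river: ρ → (-12,14,4)
river: ρ → (4,18,-4)
river: ρ → (-4,14,12)
river: ρ → (12,10,-6)
river: ρ → (-6,14,8)
river: ρ → (8,18,-2)
river: ρ → (-2,18,8)
river: ρ → (8,14,-6)
river: ρ → (-6,10,12)
river: ρ → (12,14,-4)
river: ρ → (-4,18,4)
river: ρ → (4,14,-12)
river: ρ → (-12,10,6)
river: ρ → (6,14,-8)
river: ρ → (-8,18,2)
river: ρ → (2,18,-8)
closes: descent 1, river 18
min |a| on river = 2

2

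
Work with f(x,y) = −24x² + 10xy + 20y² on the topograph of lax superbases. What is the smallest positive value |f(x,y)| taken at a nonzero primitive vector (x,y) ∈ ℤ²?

river: ρ → (20,30,-14)
river: ρ → (-14,26,24)
river: ρ → (24,22,-16)
river: ρ → (-16,42,4)
river: ρ → (4,38,-36)
river: ρ → (-36,34,6)
river: ρ → (6,38,-24)
river: ρ → (-24,10,20)
closes: descent 0, river 8
min |a| on river = 4

4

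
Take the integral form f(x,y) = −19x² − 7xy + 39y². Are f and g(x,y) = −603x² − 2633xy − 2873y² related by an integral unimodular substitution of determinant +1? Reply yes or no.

D₁ = 3013, D₂ = 3013
river cycle of f (length 18): (-19, 31, 27), (27, 23, -23), (-23, 23, 27), (27, 31, -19), (-19, 45, 13), (13, 33, -37), (-37, 41, 9), (9, 49, -17), (-17, 53, 3), (3, 49, -51), … (8 more)
river cycle of g (length 18): (-19, 31, 27), (27, 23, -23), (-23, 23, 27), (27, 31, -19), (-19, 45, 13), (13, 33, -37), (-37, 41, 9), (9, 49, -17), (-17, 53, 3), (3, 49, -51), … (8 more)
cycles coincide ⇒ equivalent

yes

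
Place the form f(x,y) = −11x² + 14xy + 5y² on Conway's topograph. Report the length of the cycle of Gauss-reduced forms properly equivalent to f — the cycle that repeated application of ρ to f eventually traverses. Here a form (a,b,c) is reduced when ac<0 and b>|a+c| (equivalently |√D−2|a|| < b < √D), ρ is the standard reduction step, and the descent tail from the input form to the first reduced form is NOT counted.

D = 416, ⌊√D⌋ = 20
river: ρ → (5,16,-8)
river: ρ → (-8,16,5)
river: ρ → (5,14,-11)
river: ρ → (-11,8,8)
river: ρ → (8,8,-11)
river: ρ → (-11,14,5)
ρ-cycle length = 6 (tail of 0 descent steps not counted)

6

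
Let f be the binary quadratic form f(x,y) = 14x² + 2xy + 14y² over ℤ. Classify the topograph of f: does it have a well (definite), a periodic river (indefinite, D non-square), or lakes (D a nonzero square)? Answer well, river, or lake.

D = b²−4ac = 2² − 4·14·14 = -780
D < 0 ⇒ definite ⇒ every region one sign ⇒ single well

well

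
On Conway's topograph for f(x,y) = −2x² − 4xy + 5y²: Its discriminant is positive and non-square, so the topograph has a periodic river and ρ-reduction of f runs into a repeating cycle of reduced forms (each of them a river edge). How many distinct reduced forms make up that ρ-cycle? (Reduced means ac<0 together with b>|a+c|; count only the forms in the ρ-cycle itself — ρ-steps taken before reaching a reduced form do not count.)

D = 56, ⌊√D⌋ = 7
descent: ρ → (5,4,-2)  [lands on river]
river: ρ → (-2,4,5)
river: ρ → (5,6,-1)
river: ρ → (-1,6,5)
ρ-cycle length = 4 (tail of 1 descent step not counted)

4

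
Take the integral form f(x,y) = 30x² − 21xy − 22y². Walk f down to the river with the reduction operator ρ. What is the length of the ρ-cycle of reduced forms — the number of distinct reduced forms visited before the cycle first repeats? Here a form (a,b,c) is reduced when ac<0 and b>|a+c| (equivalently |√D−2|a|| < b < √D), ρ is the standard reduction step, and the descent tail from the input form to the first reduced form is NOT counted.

D = 3081, ⌊√D⌋ = 55
descent: ρ → (-22,21,30)  [lands on river]
river: ρ → (30,39,-13)
river: ρ → (-13,39,30)
river: ρ → (30,21,-22)
river: ρ → (-22,23,29)
river: ρ → (29,35,-16)
river: ρ → (-16,29,35)
river: ρ → (35,41,-10)
river: ρ → (-10,39,39)
river: ρ → (39,39,-10)
river: ρ → (-10,41,35)
river: ρ → (35,29,-16)
river: ρ → (-16,35,29)
river: ρ → (29,23,-22)
ρ-cycle length = 14 (tail of 1 descent step not counted)

14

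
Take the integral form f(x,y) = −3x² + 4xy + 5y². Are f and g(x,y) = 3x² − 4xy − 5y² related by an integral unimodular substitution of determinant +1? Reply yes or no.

D₁ = 76, D₂ = 76
river cycle of f (length 6): (5, 6, -2), (-2, 6, 5), (5, 4, -3), (-3, 8, 1), (1, 8, -3), (-3, 4, 5)
river cycle of g (length 6): (-5, 4, 3), (3, 8, -1), (-1, 8, 3), (3, 4, -5), (-5, 6, 2), (2, 6, -5)
cycles differ ⇒ inequivalent

no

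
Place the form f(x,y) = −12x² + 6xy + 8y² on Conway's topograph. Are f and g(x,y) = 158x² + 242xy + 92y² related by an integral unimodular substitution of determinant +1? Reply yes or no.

D₁ = 420, D₂ = 420
river cycle of f (length 6): (8, 10, -10), (-10, 10, 8), (8, 6, -12), (-12, 18, 2), (2, 18, -12), (-12, 6, 8)
river cycle of g (length 6): (8, 10, -10), (-10, 10, 8), (8, 6, -12), (-12, 18, 2), (2, 18, -12), (-12, 6, 8)
cycles coincide ⇒ equivalent

yes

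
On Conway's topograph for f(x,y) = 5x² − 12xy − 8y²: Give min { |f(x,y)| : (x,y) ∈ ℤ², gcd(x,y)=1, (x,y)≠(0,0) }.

descent: ρ → (-8,12,5)  [lands on river]
river: ρ → (5,8,-12)
river: ρ → (-12,16,1)
river: ρ → (1,16,-12)
river: ρ → (-12,8,5)
river: ρ → (5,12,-8)
river: ρ → (-8,4,9)
river: ρ → (9,14,-3)
river: ρ → (-3,16,4)
river: ρ → (4,16,-3)
river: ρ → (-3,14,9)
river: ρ → (9,4,-8)
closes: descent 1, river 12
min |a| on river = 1

1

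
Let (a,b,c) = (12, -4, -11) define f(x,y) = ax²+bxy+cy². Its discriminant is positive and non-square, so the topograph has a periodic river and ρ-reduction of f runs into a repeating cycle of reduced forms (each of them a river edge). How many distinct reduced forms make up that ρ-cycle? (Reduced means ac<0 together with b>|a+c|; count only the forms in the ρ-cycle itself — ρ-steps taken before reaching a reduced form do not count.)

D = 544, ⌊√D⌋ = 23
descent: ρ → (-11,4,12)  [lands on river]
river: ρ → (12,20,-3)
river: ρ → (-3,22,5)
river: ρ → (5,18,-11)
ρ-cycle length = 4 (tail of 1 descent step not counted)

4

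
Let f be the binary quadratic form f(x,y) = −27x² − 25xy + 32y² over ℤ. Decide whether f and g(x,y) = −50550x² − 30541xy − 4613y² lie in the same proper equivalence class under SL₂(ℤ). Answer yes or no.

D₁ = 4081, D₂ = 4081
river cycle of f (length 28): (32, 25, -27), (-27, 29, 30), (30, 31, -26), (-26, 21, 35), (35, 49, -12), (-12, 47, 39), (39, 31, -20), (-20, 49, 21), (21, 35, -34), (-34, 33, 22), … (18 more)
river cycle of g (length 28): (-20, 39, 32), (32, 25, -27), (-27, 29, 30), (30, 31, -26), (-26, 21, 35), (35, 49, -12), (-12, 47, 39), (39, 31, -20), (-20, 49, 21), (21, 35, -34), … (18 more)
cycles coincide ⇒ equivalent

yes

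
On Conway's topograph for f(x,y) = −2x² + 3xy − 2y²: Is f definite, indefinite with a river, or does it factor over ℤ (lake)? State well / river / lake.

D = b²−4ac = 3² − 4·(-2)·(-2) = -7
D < 0 ⇒ definite ⇒ every region one sign ⇒ single well

well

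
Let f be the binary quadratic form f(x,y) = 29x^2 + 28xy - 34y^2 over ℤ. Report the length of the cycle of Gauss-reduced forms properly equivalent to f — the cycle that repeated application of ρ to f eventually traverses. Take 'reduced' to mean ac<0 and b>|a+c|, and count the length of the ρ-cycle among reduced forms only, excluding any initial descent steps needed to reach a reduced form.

D = 4728, ⌊√D⌋ = 68
river: ρ → (-34,40,23)
river: ρ → (23,52,-22)
river: ρ → (-22,36,39)
river: ρ → (39,42,-19)
river: ρ → (-19,34,47)
river: ρ → (47,60,-6)
river: ρ → (-6,60,47)
river: ρ → (47,34,-19)
river: ρ → (-19,42,39)
river: ρ → (39,36,-22)
river: ρ → (-22,52,23)
river: ρ → (23,40,-34)
river: ρ → (-34,28,29)
river: ρ → (29,30,-33)
river: ρ → (-33,36,26)
river: ρ → (26,68,-1)
river: ρ → (-1,68,26)
river: ρ → (26,36,-33)
river: ρ → (-33,30,29)
river: ρ → (29,28,-34)
ρ-cycle length = 20 (tail of 0 descent steps not counted)

20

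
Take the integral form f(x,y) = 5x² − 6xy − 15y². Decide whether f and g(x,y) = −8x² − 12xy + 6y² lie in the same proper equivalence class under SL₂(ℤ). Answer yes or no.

D₁ = 336, D₂ = 336
river cycle of f (length 4): (5, 14, -7), (-7, 14, 5), (5, 16, -4), (-4, 16, 5)
river cycle of g (length 6): (6, 12, -8), (-8, 4, 10), (10, 16, -2), (-2, 16, 10), (10, 4, -8), (-8, 12, 6)
cycles differ ⇒ inequivalent

no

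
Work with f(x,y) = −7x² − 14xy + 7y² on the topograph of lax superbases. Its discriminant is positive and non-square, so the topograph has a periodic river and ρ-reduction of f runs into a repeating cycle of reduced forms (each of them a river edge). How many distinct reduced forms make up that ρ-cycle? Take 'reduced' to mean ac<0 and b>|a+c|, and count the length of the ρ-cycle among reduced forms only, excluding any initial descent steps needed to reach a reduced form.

D = 392, ⌊√D⌋ = 19
descent: ρ → (7,14,-7)  [lands on river]
river: ρ → (-7,14,7)
ρ-cycle length = 2 (tail of 1 descent step not counted)

2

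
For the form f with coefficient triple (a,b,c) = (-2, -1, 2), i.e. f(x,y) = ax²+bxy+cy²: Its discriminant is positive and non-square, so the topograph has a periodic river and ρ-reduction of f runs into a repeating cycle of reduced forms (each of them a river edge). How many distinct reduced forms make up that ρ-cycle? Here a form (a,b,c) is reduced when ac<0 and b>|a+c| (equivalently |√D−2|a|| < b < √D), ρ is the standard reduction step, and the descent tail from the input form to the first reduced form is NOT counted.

D = 17, ⌊√D⌋ = 4
descent: ρ → (2,1,-2)  [lands on river]
river: ρ → (-2,3,1)
river: ρ → (1,3,-2)
river: ρ → (-2,1,2)
river: ρ → (2,3,-1)
river: ρ → (-1,3,2)
ρ-cycle length = 6 (tail of 1 descent step not counted)

6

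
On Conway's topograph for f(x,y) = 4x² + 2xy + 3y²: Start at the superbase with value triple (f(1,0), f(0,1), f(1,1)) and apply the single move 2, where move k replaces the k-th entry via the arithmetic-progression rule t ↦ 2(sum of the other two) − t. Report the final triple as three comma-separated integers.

start (4,3,9) = (f(1,0),f(0,1),f(1,1))
replace slot 2: 2·(4+9) − 3 = 23 → (4,23,9)

4,23,9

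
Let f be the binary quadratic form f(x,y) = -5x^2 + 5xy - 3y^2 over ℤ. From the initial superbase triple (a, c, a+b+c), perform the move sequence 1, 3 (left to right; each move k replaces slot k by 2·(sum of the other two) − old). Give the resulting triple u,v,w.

start (-5,-3,-3) = (f(1,0),f(0,1),f(1,1))
replace slot 1: 2·((-3)+(-3)) − (-5) = -7 → (-7,-3,-3)
replace slot 3: 2·((-7)+(-3)) − (-3) = -17 → (-7,-3,-17)

-7,-3,-17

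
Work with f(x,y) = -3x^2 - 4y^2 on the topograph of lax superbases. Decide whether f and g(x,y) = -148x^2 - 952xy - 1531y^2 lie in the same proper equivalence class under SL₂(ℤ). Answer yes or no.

D₁ = -48, D₂ = -48
f is negative-definite; reduce −f:
−f: reduced (well bottom): (3,0,4) with a≤c, −a<b≤a
flip sign back: reduced form of f is (-3,0,-4)
g is negative-definite; reduce −g:
−g: translate: b→64 (≡952 mod 296), so (148,952,1531)→(148,64,7)
−g: flip: (148,64,7)→(7,-64,148)
−g: translate: b→6 (≡-64 mod 14), so (7,-64,148)→(7,6,3)
−g: flip: (7,6,3)→(3,-6,7)
−g: translate: b→0 (≡-6 mod 6), so (3,-6,7)→(3,0,4)
−g: reduced (well bottom): (3,0,4) with a≤c, −a<b≤a
flip sign back: reduced form of g is (-3,0,-4)
reduced forms (-3, 0, -4) vs (-3, 0, -4) ⇒ equivalent

yes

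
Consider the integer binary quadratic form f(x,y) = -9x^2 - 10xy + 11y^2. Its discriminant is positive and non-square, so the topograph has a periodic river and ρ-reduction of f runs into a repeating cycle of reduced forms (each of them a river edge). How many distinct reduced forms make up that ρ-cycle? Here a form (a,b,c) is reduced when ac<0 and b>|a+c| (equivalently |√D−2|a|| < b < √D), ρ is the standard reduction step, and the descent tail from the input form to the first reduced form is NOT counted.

D = 496, ⌊√D⌋ = 22
descent: ρ → (11,10,-9)  [lands on river]
river: ρ → (-9,8,12)
river: ρ → (12,16,-5)
river: ρ → (-5,14,15)
river: ρ → (15,16,-4)
river: ρ → (-4,16,15)
river: ρ → (15,14,-5)
river: ρ → (-5,16,12)
river: ρ → (12,8,-9)
river: ρ → (-9,10,11)
river: ρ → (11,12,-8)
river: ρ → (-8,20,3)
river: ρ → (3,22,-1)
river: ρ → (-1,22,3)
river: ρ → (3,20,-8)
river: ρ → (-8,12,11)
ρ-cycle length = 16 (tail of 1 descent step not counted)

16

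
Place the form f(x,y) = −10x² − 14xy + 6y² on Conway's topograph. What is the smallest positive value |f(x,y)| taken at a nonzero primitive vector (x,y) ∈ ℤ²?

descent: ρ → (6,14,-10)  [lands on river]
river: ρ → (-10,6,10)
river: ρ → (10,14,-6)
river: ρ → (-6,10,14)
river: ρ → (14,18,-2)
river: ρ → (-2,18,14)
river: ρ → (14,10,-6)
river: ρ → (-6,14,10)
river: ρ → (10,6,-10)
river: ρ → (-10,14,6)
river: ρ → (6,10,-14)
river: ρ → (-14,18,2)
river: ρ → (2,18,-14)
river: ρ → (-14,10,6)
closes: descent 1, river 14
min |a| on river = 2

2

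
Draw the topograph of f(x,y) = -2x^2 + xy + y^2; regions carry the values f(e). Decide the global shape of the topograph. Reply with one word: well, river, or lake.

D = b²−4ac = 1² − 4·(-2)·1 = 9
D = 3² is a perfect square ⇒ form factors over ℤ ⇒ lakes

lake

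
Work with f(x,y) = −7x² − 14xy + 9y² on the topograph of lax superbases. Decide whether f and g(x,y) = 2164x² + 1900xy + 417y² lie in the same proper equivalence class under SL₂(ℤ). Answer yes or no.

D₁ = 448, D₂ = 448
river cycle of f (length 6): (9, 14, -7), (-7, 14, 9), (9, 4, -12), (-12, 20, 1), (1, 20, -12), (-12, 4, 9)
river cycle of g (length 6): (1, 20, -12), (-12, 4, 9), (9, 14, -7), (-7, 14, 9), (9, 4, -12), (-12, 20, 1)
cycles coincide ⇒ equivalent

yes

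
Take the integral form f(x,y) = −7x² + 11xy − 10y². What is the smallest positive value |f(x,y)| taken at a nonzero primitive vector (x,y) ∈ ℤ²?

translate: b→3 (≡-11 mod 14), so (7,-11,10)→(7,3,6)
flip: (7,3,6)→(6,-3,7)
reduced (well bottom): (6,-3,7) with a≤c, −a<b≤a
well minimum |f| = |-6| = 6 (negative-definite)

6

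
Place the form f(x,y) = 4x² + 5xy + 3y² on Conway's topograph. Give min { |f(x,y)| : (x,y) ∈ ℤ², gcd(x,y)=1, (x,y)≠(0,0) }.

translate: b→-3 (≡5 mod 8), so (4,5,3)→(4,-3,2)
flip: (4,-3,2)→(2,3,4)
translate: b→-1 (≡3 mod 4), so (2,3,4)→(2,-1,3)
reduced (well bottom): (2,-1,3) with a≤c, −a<b≤a
well minimum = a = 2

2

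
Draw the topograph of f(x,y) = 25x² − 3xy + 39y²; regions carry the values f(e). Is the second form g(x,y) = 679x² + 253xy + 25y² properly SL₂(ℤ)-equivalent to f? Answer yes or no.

D₁ = -3891, D₂ = -3891
f: reduced (well bottom): (25,-3,39) with a≤c, −a<b≤a
g: flip: (679,253,25)→(25,-253,679)
g: translate: b→-3 (≡-253 mod 50), so (25,-253,679)→(25,-3,39)
g: reduced (well bottom): (25,-3,39) with a≤c, −a<b≤a
reduced forms (25, -3, 39) vs (25, -3, 39) ⇒ equivalent

yes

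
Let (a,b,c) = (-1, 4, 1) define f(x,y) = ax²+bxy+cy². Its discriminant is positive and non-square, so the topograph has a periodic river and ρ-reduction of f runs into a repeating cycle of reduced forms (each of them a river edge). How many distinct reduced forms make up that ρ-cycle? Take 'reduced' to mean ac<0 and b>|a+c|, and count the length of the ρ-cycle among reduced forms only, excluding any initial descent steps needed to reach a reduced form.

D = 20, ⌊√D⌋ = 4
river: ρ → (1,4,-1)
river: ρ → (-1,4,1)
ρ-cycle length = 2 (tail of 0 descent steps not counted)

2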